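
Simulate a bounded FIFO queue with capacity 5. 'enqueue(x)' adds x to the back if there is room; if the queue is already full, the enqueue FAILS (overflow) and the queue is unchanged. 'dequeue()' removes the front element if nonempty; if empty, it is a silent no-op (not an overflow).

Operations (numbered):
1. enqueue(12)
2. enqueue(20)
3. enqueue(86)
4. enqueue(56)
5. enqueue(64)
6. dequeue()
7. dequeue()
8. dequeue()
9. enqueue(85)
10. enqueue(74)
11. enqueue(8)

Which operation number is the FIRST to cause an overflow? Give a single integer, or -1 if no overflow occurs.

Answer: -1

Derivation:
1. enqueue(12): size=1
2. enqueue(20): size=2
3. enqueue(86): size=3
4. enqueue(56): size=4
5. enqueue(64): size=5
6. dequeue(): size=4
7. dequeue(): size=3
8. dequeue(): size=2
9. enqueue(85): size=3
10. enqueue(74): size=4
11. enqueue(8): size=5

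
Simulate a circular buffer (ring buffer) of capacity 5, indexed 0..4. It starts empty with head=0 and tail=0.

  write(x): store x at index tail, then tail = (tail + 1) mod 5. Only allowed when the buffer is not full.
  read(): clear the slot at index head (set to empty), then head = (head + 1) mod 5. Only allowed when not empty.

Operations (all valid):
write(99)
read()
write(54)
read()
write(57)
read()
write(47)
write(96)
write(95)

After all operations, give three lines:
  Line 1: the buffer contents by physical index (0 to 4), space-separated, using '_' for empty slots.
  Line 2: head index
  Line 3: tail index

write(99): buf=[99 _ _ _ _], head=0, tail=1, size=1
read(): buf=[_ _ _ _ _], head=1, tail=1, size=0
write(54): buf=[_ 54 _ _ _], head=1, tail=2, size=1
read(): buf=[_ _ _ _ _], head=2, tail=2, size=0
write(57): buf=[_ _ 57 _ _], head=2, tail=3, size=1
read(): buf=[_ _ _ _ _], head=3, tail=3, size=0
write(47): buf=[_ _ _ 47 _], head=3, tail=4, size=1
write(96): buf=[_ _ _ 47 96], head=3, tail=0, size=2
write(95): buf=[95 _ _ 47 96], head=3, tail=1, size=3

Answer: 95 _ _ 47 96
3
1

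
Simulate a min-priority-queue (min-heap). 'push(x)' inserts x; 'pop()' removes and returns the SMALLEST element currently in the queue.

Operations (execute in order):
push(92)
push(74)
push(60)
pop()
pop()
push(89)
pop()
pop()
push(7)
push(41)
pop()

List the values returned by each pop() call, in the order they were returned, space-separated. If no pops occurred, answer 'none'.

Answer: 60 74 89 92 7

Derivation:
push(92): heap contents = [92]
push(74): heap contents = [74, 92]
push(60): heap contents = [60, 74, 92]
pop() → 60: heap contents = [74, 92]
pop() → 74: heap contents = [92]
push(89): heap contents = [89, 92]
pop() → 89: heap contents = [92]
pop() → 92: heap contents = []
push(7): heap contents = [7]
push(41): heap contents = [7, 41]
pop() → 7: heap contents = [41]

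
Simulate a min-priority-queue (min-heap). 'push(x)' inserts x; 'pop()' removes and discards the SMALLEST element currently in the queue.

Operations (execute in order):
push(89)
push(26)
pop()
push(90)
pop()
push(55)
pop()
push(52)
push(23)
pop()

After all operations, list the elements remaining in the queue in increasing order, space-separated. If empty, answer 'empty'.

Answer: 52 90

Derivation:
push(89): heap contents = [89]
push(26): heap contents = [26, 89]
pop() → 26: heap contents = [89]
push(90): heap contents = [89, 90]
pop() → 89: heap contents = [90]
push(55): heap contents = [55, 90]
pop() → 55: heap contents = [90]
push(52): heap contents = [52, 90]
push(23): heap contents = [23, 52, 90]
pop() → 23: heap contents = [52, 90]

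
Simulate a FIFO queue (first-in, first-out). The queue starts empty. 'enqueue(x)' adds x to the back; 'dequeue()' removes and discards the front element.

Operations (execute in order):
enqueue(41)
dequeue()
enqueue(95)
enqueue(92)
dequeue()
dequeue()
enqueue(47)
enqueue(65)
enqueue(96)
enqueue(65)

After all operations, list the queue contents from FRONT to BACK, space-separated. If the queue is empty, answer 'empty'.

Answer: 47 65 96 65

Derivation:
enqueue(41): [41]
dequeue(): []
enqueue(95): [95]
enqueue(92): [95, 92]
dequeue(): [92]
dequeue(): []
enqueue(47): [47]
enqueue(65): [47, 65]
enqueue(96): [47, 65, 96]
enqueue(65): [47, 65, 96, 65]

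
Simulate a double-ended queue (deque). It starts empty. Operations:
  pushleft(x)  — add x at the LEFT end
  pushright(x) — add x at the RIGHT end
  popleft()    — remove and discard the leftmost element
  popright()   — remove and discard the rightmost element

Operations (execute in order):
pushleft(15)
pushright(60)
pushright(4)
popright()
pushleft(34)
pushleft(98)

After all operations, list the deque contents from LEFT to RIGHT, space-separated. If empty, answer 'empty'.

pushleft(15): [15]
pushright(60): [15, 60]
pushright(4): [15, 60, 4]
popright(): [15, 60]
pushleft(34): [34, 15, 60]
pushleft(98): [98, 34, 15, 60]

Answer: 98 34 15 60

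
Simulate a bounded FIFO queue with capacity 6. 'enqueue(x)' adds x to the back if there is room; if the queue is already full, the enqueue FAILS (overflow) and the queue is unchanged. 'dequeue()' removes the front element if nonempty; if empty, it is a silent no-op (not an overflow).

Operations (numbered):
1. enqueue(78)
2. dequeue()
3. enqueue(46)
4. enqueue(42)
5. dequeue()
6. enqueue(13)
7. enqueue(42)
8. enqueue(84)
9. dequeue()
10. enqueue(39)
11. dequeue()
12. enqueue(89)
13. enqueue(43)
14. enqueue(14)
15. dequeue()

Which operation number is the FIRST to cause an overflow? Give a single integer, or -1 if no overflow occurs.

Answer: -1

Derivation:
1. enqueue(78): size=1
2. dequeue(): size=0
3. enqueue(46): size=1
4. enqueue(42): size=2
5. dequeue(): size=1
6. enqueue(13): size=2
7. enqueue(42): size=3
8. enqueue(84): size=4
9. dequeue(): size=3
10. enqueue(39): size=4
11. dequeue(): size=3
12. enqueue(89): size=4
13. enqueue(43): size=5
14. enqueue(14): size=6
15. dequeue(): size=5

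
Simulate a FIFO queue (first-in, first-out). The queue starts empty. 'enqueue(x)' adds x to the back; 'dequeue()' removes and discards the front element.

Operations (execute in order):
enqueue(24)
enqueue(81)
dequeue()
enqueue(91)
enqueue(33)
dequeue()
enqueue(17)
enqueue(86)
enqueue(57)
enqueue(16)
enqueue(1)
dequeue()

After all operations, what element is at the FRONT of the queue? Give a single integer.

enqueue(24): queue = [24]
enqueue(81): queue = [24, 81]
dequeue(): queue = [81]
enqueue(91): queue = [81, 91]
enqueue(33): queue = [81, 91, 33]
dequeue(): queue = [91, 33]
enqueue(17): queue = [91, 33, 17]
enqueue(86): queue = [91, 33, 17, 86]
enqueue(57): queue = [91, 33, 17, 86, 57]
enqueue(16): queue = [91, 33, 17, 86, 57, 16]
enqueue(1): queue = [91, 33, 17, 86, 57, 16, 1]
dequeue(): queue = [33, 17, 86, 57, 16, 1]

Answer: 33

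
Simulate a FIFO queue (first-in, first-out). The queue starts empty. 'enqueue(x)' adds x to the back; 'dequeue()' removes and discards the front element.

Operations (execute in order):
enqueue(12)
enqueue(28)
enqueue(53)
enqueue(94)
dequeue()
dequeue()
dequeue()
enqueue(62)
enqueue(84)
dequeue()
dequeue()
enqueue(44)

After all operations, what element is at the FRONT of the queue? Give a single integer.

enqueue(12): queue = [12]
enqueue(28): queue = [12, 28]
enqueue(53): queue = [12, 28, 53]
enqueue(94): queue = [12, 28, 53, 94]
dequeue(): queue = [28, 53, 94]
dequeue(): queue = [53, 94]
dequeue(): queue = [94]
enqueue(62): queue = [94, 62]
enqueue(84): queue = [94, 62, 84]
dequeue(): queue = [62, 84]
dequeue(): queue = [84]
enqueue(44): queue = [84, 44]

Answer: 84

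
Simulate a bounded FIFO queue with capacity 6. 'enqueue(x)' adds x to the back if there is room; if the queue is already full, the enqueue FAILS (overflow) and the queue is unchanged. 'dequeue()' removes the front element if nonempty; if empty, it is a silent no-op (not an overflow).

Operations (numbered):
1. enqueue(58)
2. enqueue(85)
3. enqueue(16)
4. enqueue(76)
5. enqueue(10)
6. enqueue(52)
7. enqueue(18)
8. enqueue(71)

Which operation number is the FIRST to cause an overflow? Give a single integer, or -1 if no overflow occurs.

Answer: 7

Derivation:
1. enqueue(58): size=1
2. enqueue(85): size=2
3. enqueue(16): size=3
4. enqueue(76): size=4
5. enqueue(10): size=5
6. enqueue(52): size=6
7. enqueue(18): size=6=cap → OVERFLOW (fail)
8. enqueue(71): size=6=cap → OVERFLOW (fail)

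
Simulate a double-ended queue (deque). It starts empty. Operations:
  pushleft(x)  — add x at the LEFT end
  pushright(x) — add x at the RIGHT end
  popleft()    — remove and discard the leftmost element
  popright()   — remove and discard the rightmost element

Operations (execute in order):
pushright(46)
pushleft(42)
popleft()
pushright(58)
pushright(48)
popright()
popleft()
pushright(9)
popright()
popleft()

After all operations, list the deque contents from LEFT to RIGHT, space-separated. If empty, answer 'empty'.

Answer: empty

Derivation:
pushright(46): [46]
pushleft(42): [42, 46]
popleft(): [46]
pushright(58): [46, 58]
pushright(48): [46, 58, 48]
popright(): [46, 58]
popleft(): [58]
pushright(9): [58, 9]
popright(): [58]
popleft(): []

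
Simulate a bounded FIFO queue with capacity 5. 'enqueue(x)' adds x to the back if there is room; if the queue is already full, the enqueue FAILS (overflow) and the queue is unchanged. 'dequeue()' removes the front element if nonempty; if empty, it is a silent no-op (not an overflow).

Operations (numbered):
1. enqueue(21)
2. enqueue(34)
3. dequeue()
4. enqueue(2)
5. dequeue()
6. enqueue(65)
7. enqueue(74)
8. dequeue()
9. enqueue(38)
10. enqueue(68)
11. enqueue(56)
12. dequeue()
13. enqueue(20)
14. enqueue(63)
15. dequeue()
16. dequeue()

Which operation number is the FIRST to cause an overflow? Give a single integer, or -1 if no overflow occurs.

Answer: 14

Derivation:
1. enqueue(21): size=1
2. enqueue(34): size=2
3. dequeue(): size=1
4. enqueue(2): size=2
5. dequeue(): size=1
6. enqueue(65): size=2
7. enqueue(74): size=3
8. dequeue(): size=2
9. enqueue(38): size=3
10. enqueue(68): size=4
11. enqueue(56): size=5
12. dequeue(): size=4
13. enqueue(20): size=5
14. enqueue(63): size=5=cap → OVERFLOW (fail)
15. dequeue(): size=4
16. dequeue(): size=3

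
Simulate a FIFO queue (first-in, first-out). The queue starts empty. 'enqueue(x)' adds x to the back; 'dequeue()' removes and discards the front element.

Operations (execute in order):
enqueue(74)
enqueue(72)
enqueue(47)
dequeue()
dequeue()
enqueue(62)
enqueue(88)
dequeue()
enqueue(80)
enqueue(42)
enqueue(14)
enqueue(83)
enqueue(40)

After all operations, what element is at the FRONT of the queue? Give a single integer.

Answer: 62

Derivation:
enqueue(74): queue = [74]
enqueue(72): queue = [74, 72]
enqueue(47): queue = [74, 72, 47]
dequeue(): queue = [72, 47]
dequeue(): queue = [47]
enqueue(62): queue = [47, 62]
enqueue(88): queue = [47, 62, 88]
dequeue(): queue = [62, 88]
enqueue(80): queue = [62, 88, 80]
enqueue(42): queue = [62, 88, 80, 42]
enqueue(14): queue = [62, 88, 80, 42, 14]
enqueue(83): queue = [62, 88, 80, 42, 14, 83]
enqueue(40): queue = [62, 88, 80, 42, 14, 83, 40]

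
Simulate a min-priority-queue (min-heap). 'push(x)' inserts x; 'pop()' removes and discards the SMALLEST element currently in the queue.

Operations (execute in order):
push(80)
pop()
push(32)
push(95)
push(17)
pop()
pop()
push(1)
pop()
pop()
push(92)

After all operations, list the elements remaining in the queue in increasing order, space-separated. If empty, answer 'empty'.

Answer: 92

Derivation:
push(80): heap contents = [80]
pop() → 80: heap contents = []
push(32): heap contents = [32]
push(95): heap contents = [32, 95]
push(17): heap contents = [17, 32, 95]
pop() → 17: heap contents = [32, 95]
pop() → 32: heap contents = [95]
push(1): heap contents = [1, 95]
pop() → 1: heap contents = [95]
pop() → 95: heap contents = []
push(92): heap contents = [92]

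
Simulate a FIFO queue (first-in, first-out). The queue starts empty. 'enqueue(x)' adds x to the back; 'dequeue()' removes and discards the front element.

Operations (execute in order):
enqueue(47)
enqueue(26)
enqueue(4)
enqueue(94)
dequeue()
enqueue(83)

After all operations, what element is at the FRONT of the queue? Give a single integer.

enqueue(47): queue = [47]
enqueue(26): queue = [47, 26]
enqueue(4): queue = [47, 26, 4]
enqueue(94): queue = [47, 26, 4, 94]
dequeue(): queue = [26, 4, 94]
enqueue(83): queue = [26, 4, 94, 83]

Answer: 26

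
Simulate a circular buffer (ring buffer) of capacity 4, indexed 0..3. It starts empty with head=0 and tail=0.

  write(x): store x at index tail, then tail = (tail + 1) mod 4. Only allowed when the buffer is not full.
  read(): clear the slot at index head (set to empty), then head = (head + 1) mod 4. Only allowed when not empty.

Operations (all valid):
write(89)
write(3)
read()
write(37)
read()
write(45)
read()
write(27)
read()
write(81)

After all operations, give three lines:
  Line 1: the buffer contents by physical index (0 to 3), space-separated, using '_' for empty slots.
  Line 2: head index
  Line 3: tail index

write(89): buf=[89 _ _ _], head=0, tail=1, size=1
write(3): buf=[89 3 _ _], head=0, tail=2, size=2
read(): buf=[_ 3 _ _], head=1, tail=2, size=1
write(37): buf=[_ 3 37 _], head=1, tail=3, size=2
read(): buf=[_ _ 37 _], head=2, tail=3, size=1
write(45): buf=[_ _ 37 45], head=2, tail=0, size=2
read(): buf=[_ _ _ 45], head=3, tail=0, size=1
write(27): buf=[27 _ _ 45], head=3, tail=1, size=2
read(): buf=[27 _ _ _], head=0, tail=1, size=1
write(81): buf=[27 81 _ _], head=0, tail=2, size=2

Answer: 27 81 _ _
0
2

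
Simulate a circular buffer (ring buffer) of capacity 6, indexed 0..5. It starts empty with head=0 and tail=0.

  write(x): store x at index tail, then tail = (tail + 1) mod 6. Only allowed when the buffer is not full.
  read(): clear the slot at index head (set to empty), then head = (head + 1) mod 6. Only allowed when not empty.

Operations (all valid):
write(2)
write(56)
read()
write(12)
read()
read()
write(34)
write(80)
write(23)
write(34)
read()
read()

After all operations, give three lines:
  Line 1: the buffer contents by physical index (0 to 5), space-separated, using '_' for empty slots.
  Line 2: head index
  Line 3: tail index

Answer: 34 _ _ _ _ 23
5
1

Derivation:
write(2): buf=[2 _ _ _ _ _], head=0, tail=1, size=1
write(56): buf=[2 56 _ _ _ _], head=0, tail=2, size=2
read(): buf=[_ 56 _ _ _ _], head=1, tail=2, size=1
write(12): buf=[_ 56 12 _ _ _], head=1, tail=3, size=2
read(): buf=[_ _ 12 _ _ _], head=2, tail=3, size=1
read(): buf=[_ _ _ _ _ _], head=3, tail=3, size=0
write(34): buf=[_ _ _ 34 _ _], head=3, tail=4, size=1
write(80): buf=[_ _ _ 34 80 _], head=3, tail=5, size=2
write(23): buf=[_ _ _ 34 80 23], head=3, tail=0, size=3
write(34): buf=[34 _ _ 34 80 23], head=3, tail=1, size=4
read(): buf=[34 _ _ _ 80 23], head=4, tail=1, size=3
read(): buf=[34 _ _ _ _ 23], head=5, tail=1, size=2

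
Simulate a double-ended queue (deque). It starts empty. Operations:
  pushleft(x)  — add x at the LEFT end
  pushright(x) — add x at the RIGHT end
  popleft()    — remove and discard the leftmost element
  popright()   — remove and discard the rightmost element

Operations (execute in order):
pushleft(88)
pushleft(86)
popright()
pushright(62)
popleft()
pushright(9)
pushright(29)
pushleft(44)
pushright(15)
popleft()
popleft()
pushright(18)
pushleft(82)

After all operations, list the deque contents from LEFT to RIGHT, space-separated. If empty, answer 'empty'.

pushleft(88): [88]
pushleft(86): [86, 88]
popright(): [86]
pushright(62): [86, 62]
popleft(): [62]
pushright(9): [62, 9]
pushright(29): [62, 9, 29]
pushleft(44): [44, 62, 9, 29]
pushright(15): [44, 62, 9, 29, 15]
popleft(): [62, 9, 29, 15]
popleft(): [9, 29, 15]
pushright(18): [9, 29, 15, 18]
pushleft(82): [82, 9, 29, 15, 18]

Answer: 82 9 29 15 18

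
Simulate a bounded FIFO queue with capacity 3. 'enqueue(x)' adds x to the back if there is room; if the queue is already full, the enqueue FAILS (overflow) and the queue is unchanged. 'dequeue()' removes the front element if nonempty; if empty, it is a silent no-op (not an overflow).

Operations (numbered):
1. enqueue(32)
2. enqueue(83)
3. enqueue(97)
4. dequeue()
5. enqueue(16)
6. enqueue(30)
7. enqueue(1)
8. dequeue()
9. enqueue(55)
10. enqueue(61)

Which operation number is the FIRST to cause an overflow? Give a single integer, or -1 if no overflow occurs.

1. enqueue(32): size=1
2. enqueue(83): size=2
3. enqueue(97): size=3
4. dequeue(): size=2
5. enqueue(16): size=3
6. enqueue(30): size=3=cap → OVERFLOW (fail)
7. enqueue(1): size=3=cap → OVERFLOW (fail)
8. dequeue(): size=2
9. enqueue(55): size=3
10. enqueue(61): size=3=cap → OVERFLOW (fail)

Answer: 6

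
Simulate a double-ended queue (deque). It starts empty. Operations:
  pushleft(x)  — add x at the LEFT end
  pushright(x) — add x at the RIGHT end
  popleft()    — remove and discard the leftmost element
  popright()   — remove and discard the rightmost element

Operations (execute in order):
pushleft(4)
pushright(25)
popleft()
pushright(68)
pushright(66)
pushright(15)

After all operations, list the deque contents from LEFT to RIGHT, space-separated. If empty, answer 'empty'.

pushleft(4): [4]
pushright(25): [4, 25]
popleft(): [25]
pushright(68): [25, 68]
pushright(66): [25, 68, 66]
pushright(15): [25, 68, 66, 15]

Answer: 25 68 66 15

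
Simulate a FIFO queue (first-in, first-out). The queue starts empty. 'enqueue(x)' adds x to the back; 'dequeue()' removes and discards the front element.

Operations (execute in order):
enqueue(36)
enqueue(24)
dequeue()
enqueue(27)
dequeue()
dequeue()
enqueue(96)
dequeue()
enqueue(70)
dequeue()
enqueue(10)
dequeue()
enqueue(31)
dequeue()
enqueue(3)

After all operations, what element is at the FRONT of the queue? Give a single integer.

Answer: 3

Derivation:
enqueue(36): queue = [36]
enqueue(24): queue = [36, 24]
dequeue(): queue = [24]
enqueue(27): queue = [24, 27]
dequeue(): queue = [27]
dequeue(): queue = []
enqueue(96): queue = [96]
dequeue(): queue = []
enqueue(70): queue = [70]
dequeue(): queue = []
enqueue(10): queue = [10]
dequeue(): queue = []
enqueue(31): queue = [31]
dequeue(): queue = []
enqueue(3): queue = [3]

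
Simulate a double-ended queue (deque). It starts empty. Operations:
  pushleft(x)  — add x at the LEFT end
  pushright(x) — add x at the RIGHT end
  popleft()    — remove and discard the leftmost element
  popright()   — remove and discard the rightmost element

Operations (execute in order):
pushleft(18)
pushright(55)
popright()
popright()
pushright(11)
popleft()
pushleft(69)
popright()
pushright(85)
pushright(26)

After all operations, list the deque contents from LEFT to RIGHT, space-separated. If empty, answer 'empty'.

pushleft(18): [18]
pushright(55): [18, 55]
popright(): [18]
popright(): []
pushright(11): [11]
popleft(): []
pushleft(69): [69]
popright(): []
pushright(85): [85]
pushright(26): [85, 26]

Answer: 85 26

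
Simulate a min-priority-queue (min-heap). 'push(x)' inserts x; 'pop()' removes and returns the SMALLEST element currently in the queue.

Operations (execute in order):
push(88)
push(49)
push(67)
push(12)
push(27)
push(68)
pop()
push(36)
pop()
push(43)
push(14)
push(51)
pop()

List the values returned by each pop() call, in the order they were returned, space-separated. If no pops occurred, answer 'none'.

Answer: 12 27 14

Derivation:
push(88): heap contents = [88]
push(49): heap contents = [49, 88]
push(67): heap contents = [49, 67, 88]
push(12): heap contents = [12, 49, 67, 88]
push(27): heap contents = [12, 27, 49, 67, 88]
push(68): heap contents = [12, 27, 49, 67, 68, 88]
pop() → 12: heap contents = [27, 49, 67, 68, 88]
push(36): heap contents = [27, 36, 49, 67, 68, 88]
pop() → 27: heap contents = [36, 49, 67, 68, 88]
push(43): heap contents = [36, 43, 49, 67, 68, 88]
push(14): heap contents = [14, 36, 43, 49, 67, 68, 88]
push(51): heap contents = [14, 36, 43, 49, 51, 67, 68, 88]
pop() → 14: heap contents = [36, 43, 49, 51, 67, 68, 88]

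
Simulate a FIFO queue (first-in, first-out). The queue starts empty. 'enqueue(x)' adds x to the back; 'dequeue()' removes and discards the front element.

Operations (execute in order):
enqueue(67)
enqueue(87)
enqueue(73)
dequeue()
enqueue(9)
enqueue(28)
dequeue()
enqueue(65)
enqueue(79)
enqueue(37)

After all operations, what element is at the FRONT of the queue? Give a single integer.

enqueue(67): queue = [67]
enqueue(87): queue = [67, 87]
enqueue(73): queue = [67, 87, 73]
dequeue(): queue = [87, 73]
enqueue(9): queue = [87, 73, 9]
enqueue(28): queue = [87, 73, 9, 28]
dequeue(): queue = [73, 9, 28]
enqueue(65): queue = [73, 9, 28, 65]
enqueue(79): queue = [73, 9, 28, 65, 79]
enqueue(37): queue = [73, 9, 28, 65, 79, 37]

Answer: 73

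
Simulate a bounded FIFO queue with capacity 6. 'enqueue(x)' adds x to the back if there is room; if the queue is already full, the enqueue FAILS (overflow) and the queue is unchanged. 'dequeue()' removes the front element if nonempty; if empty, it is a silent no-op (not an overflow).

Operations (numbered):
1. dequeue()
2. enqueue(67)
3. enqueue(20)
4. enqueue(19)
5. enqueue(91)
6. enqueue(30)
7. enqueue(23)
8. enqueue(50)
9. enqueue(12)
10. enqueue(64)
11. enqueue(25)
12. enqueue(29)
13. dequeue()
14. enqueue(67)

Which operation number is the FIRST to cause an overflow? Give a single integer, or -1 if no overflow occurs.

1. dequeue(): empty, no-op, size=0
2. enqueue(67): size=1
3. enqueue(20): size=2
4. enqueue(19): size=3
5. enqueue(91): size=4
6. enqueue(30): size=5
7. enqueue(23): size=6
8. enqueue(50): size=6=cap → OVERFLOW (fail)
9. enqueue(12): size=6=cap → OVERFLOW (fail)
10. enqueue(64): size=6=cap → OVERFLOW (fail)
11. enqueue(25): size=6=cap → OVERFLOW (fail)
12. enqueue(29): size=6=cap → OVERFLOW (fail)
13. dequeue(): size=5
14. enqueue(67): size=6

Answer: 8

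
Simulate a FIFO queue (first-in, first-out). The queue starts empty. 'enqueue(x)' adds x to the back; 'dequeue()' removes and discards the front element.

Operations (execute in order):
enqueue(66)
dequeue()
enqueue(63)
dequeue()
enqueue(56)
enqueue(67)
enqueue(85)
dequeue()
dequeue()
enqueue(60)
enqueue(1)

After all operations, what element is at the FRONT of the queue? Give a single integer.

Answer: 85

Derivation:
enqueue(66): queue = [66]
dequeue(): queue = []
enqueue(63): queue = [63]
dequeue(): queue = []
enqueue(56): queue = [56]
enqueue(67): queue = [56, 67]
enqueue(85): queue = [56, 67, 85]
dequeue(): queue = [67, 85]
dequeue(): queue = [85]
enqueue(60): queue = [85, 60]
enqueue(1): queue = [85, 60, 1]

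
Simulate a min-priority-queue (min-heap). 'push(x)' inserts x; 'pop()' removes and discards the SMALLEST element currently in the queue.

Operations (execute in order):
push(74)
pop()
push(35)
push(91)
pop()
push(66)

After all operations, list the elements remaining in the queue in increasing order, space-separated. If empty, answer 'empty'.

push(74): heap contents = [74]
pop() → 74: heap contents = []
push(35): heap contents = [35]
push(91): heap contents = [35, 91]
pop() → 35: heap contents = [91]
push(66): heap contents = [66, 91]

Answer: 66 91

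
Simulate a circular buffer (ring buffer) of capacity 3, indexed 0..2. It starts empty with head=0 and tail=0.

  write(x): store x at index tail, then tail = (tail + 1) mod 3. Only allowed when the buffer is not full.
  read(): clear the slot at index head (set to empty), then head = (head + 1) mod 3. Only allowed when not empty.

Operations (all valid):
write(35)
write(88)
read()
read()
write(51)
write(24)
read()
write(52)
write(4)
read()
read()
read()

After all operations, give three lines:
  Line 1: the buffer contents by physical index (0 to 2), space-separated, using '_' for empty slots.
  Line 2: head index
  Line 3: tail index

write(35): buf=[35 _ _], head=0, tail=1, size=1
write(88): buf=[35 88 _], head=0, tail=2, size=2
read(): buf=[_ 88 _], head=1, tail=2, size=1
read(): buf=[_ _ _], head=2, tail=2, size=0
write(51): buf=[_ _ 51], head=2, tail=0, size=1
write(24): buf=[24 _ 51], head=2, tail=1, size=2
read(): buf=[24 _ _], head=0, tail=1, size=1
write(52): buf=[24 52 _], head=0, tail=2, size=2
write(4): buf=[24 52 4], head=0, tail=0, size=3
read(): buf=[_ 52 4], head=1, tail=0, size=2
read(): buf=[_ _ 4], head=2, tail=0, size=1
read(): buf=[_ _ _], head=0, tail=0, size=0

Answer: _ _ _
0
0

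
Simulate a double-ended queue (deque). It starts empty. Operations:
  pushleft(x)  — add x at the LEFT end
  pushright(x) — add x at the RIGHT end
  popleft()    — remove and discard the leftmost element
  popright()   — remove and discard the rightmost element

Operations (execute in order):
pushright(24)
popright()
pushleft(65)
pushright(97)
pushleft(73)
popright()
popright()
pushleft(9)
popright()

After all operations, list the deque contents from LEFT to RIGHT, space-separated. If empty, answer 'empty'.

pushright(24): [24]
popright(): []
pushleft(65): [65]
pushright(97): [65, 97]
pushleft(73): [73, 65, 97]
popright(): [73, 65]
popright(): [73]
pushleft(9): [9, 73]
popright(): [9]

Answer: 9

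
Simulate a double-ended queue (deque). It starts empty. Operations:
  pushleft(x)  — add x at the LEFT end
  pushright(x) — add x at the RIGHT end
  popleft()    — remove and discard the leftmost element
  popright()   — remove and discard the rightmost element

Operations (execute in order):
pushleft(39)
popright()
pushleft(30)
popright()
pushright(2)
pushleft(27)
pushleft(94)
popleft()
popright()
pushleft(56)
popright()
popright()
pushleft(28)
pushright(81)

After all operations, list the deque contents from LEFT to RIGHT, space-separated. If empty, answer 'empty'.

pushleft(39): [39]
popright(): []
pushleft(30): [30]
popright(): []
pushright(2): [2]
pushleft(27): [27, 2]
pushleft(94): [94, 27, 2]
popleft(): [27, 2]
popright(): [27]
pushleft(56): [56, 27]
popright(): [56]
popright(): []
pushleft(28): [28]
pushright(81): [28, 81]

Answer: 28 81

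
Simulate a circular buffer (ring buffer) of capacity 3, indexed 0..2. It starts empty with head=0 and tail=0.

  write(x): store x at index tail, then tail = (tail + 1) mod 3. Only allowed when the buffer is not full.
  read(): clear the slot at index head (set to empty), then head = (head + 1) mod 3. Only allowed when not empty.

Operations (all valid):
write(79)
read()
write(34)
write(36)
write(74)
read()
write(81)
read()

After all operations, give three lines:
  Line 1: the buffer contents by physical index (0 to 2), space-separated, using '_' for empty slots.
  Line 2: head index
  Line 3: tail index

write(79): buf=[79 _ _], head=0, tail=1, size=1
read(): buf=[_ _ _], head=1, tail=1, size=0
write(34): buf=[_ 34 _], head=1, tail=2, size=1
write(36): buf=[_ 34 36], head=1, tail=0, size=2
write(74): buf=[74 34 36], head=1, tail=1, size=3
read(): buf=[74 _ 36], head=2, tail=1, size=2
write(81): buf=[74 81 36], head=2, tail=2, size=3
read(): buf=[74 81 _], head=0, tail=2, size=2

Answer: 74 81 _
0
2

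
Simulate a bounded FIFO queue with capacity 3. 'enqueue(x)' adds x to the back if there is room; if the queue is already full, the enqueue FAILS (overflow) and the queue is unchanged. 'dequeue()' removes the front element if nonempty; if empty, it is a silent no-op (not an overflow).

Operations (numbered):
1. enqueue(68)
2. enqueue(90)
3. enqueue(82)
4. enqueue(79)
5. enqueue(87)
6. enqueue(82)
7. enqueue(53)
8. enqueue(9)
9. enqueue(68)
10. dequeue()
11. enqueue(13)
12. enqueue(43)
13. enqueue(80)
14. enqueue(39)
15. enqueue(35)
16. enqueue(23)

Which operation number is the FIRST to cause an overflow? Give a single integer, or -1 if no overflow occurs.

1. enqueue(68): size=1
2. enqueue(90): size=2
3. enqueue(82): size=3
4. enqueue(79): size=3=cap → OVERFLOW (fail)
5. enqueue(87): size=3=cap → OVERFLOW (fail)
6. enqueue(82): size=3=cap → OVERFLOW (fail)
7. enqueue(53): size=3=cap → OVERFLOW (fail)
8. enqueue(9): size=3=cap → OVERFLOW (fail)
9. enqueue(68): size=3=cap → OVERFLOW (fail)
10. dequeue(): size=2
11. enqueue(13): size=3
12. enqueue(43): size=3=cap → OVERFLOW (fail)
13. enqueue(80): size=3=cap → OVERFLOW (fail)
14. enqueue(39): size=3=cap → OVERFLOW (fail)
15. enqueue(35): size=3=cap → OVERFLOW (fail)
16. enqueue(23): size=3=cap → OVERFLOW (fail)

Answer: 4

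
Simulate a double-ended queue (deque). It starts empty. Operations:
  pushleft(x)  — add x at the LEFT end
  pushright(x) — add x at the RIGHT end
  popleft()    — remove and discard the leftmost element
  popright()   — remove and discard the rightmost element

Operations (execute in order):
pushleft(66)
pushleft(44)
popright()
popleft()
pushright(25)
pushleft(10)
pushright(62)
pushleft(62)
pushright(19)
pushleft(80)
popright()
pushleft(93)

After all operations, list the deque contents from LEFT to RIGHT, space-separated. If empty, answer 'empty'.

pushleft(66): [66]
pushleft(44): [44, 66]
popright(): [44]
popleft(): []
pushright(25): [25]
pushleft(10): [10, 25]
pushright(62): [10, 25, 62]
pushleft(62): [62, 10, 25, 62]
pushright(19): [62, 10, 25, 62, 19]
pushleft(80): [80, 62, 10, 25, 62, 19]
popright(): [80, 62, 10, 25, 62]
pushleft(93): [93, 80, 62, 10, 25, 62]

Answer: 93 80 62 10 25 62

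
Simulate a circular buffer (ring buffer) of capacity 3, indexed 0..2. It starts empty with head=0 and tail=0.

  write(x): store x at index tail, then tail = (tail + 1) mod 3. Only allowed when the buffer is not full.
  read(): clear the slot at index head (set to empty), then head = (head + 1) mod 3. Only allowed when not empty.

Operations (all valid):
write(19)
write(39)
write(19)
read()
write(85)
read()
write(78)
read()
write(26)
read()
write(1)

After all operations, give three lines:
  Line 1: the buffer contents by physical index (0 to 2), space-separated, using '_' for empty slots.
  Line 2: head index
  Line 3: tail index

Answer: 1 78 26
1
1

Derivation:
write(19): buf=[19 _ _], head=0, tail=1, size=1
write(39): buf=[19 39 _], head=0, tail=2, size=2
write(19): buf=[19 39 19], head=0, tail=0, size=3
read(): buf=[_ 39 19], head=1, tail=0, size=2
write(85): buf=[85 39 19], head=1, tail=1, size=3
read(): buf=[85 _ 19], head=2, tail=1, size=2
write(78): buf=[85 78 19], head=2, tail=2, size=3
read(): buf=[85 78 _], head=0, tail=2, size=2
write(26): buf=[85 78 26], head=0, tail=0, size=3
read(): buf=[_ 78 26], head=1, tail=0, size=2
write(1): buf=[1 78 26], head=1, tail=1, size=3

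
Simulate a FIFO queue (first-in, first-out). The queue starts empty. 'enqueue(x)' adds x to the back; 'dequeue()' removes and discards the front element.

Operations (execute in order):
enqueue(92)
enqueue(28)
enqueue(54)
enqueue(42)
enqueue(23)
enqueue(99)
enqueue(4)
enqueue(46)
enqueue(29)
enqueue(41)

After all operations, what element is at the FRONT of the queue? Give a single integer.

enqueue(92): queue = [92]
enqueue(28): queue = [92, 28]
enqueue(54): queue = [92, 28, 54]
enqueue(42): queue = [92, 28, 54, 42]
enqueue(23): queue = [92, 28, 54, 42, 23]
enqueue(99): queue = [92, 28, 54, 42, 23, 99]
enqueue(4): queue = [92, 28, 54, 42, 23, 99, 4]
enqueue(46): queue = [92, 28, 54, 42, 23, 99, 4, 46]
enqueue(29): queue = [92, 28, 54, 42, 23, 99, 4, 46, 29]
enqueue(41): queue = [92, 28, 54, 42, 23, 99, 4, 46, 29, 41]

Answer: 92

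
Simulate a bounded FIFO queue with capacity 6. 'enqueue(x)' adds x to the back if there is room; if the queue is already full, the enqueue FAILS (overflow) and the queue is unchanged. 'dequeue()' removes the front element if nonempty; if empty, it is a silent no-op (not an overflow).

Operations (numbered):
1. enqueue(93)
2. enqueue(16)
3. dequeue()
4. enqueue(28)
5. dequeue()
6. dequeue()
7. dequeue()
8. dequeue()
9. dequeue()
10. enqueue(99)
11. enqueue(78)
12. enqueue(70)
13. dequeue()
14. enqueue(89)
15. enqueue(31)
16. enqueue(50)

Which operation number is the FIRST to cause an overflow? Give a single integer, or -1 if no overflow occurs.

Answer: -1

Derivation:
1. enqueue(93): size=1
2. enqueue(16): size=2
3. dequeue(): size=1
4. enqueue(28): size=2
5. dequeue(): size=1
6. dequeue(): size=0
7. dequeue(): empty, no-op, size=0
8. dequeue(): empty, no-op, size=0
9. dequeue(): empty, no-op, size=0
10. enqueue(99): size=1
11. enqueue(78): size=2
12. enqueue(70): size=3
13. dequeue(): size=2
14. enqueue(89): size=3
15. enqueue(31): size=4
16. enqueue(50): size=5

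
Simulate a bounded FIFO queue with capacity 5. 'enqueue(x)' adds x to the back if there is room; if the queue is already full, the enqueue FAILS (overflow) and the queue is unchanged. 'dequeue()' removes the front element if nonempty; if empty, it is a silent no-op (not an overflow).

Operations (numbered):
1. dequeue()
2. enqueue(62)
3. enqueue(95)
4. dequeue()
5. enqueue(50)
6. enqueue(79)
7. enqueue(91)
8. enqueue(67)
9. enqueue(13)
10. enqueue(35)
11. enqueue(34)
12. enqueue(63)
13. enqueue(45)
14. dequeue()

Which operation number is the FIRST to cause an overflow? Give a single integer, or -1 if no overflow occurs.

1. dequeue(): empty, no-op, size=0
2. enqueue(62): size=1
3. enqueue(95): size=2
4. dequeue(): size=1
5. enqueue(50): size=2
6. enqueue(79): size=3
7. enqueue(91): size=4
8. enqueue(67): size=5
9. enqueue(13): size=5=cap → OVERFLOW (fail)
10. enqueue(35): size=5=cap → OVERFLOW (fail)
11. enqueue(34): size=5=cap → OVERFLOW (fail)
12. enqueue(63): size=5=cap → OVERFLOW (fail)
13. enqueue(45): size=5=cap → OVERFLOW (fail)
14. dequeue(): size=4

Answer: 9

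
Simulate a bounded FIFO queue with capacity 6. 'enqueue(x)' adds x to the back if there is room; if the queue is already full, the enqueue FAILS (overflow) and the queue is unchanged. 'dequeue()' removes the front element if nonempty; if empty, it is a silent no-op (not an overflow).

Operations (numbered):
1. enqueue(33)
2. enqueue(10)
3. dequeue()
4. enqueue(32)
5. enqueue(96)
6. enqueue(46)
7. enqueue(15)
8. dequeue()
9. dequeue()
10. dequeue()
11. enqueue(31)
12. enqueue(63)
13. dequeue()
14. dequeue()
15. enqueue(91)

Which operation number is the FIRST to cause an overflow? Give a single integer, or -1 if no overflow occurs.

1. enqueue(33): size=1
2. enqueue(10): size=2
3. dequeue(): size=1
4. enqueue(32): size=2
5. enqueue(96): size=3
6. enqueue(46): size=4
7. enqueue(15): size=5
8. dequeue(): size=4
9. dequeue(): size=3
10. dequeue(): size=2
11. enqueue(31): size=3
12. enqueue(63): size=4
13. dequeue(): size=3
14. dequeue(): size=2
15. enqueue(91): size=3

Answer: -1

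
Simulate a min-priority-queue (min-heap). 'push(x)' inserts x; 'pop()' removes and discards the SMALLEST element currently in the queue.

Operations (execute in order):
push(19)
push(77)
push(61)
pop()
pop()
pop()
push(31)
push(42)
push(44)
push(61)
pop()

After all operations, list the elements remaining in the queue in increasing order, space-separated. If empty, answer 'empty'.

Answer: 42 44 61

Derivation:
push(19): heap contents = [19]
push(77): heap contents = [19, 77]
push(61): heap contents = [19, 61, 77]
pop() → 19: heap contents = [61, 77]
pop() → 61: heap contents = [77]
pop() → 77: heap contents = []
push(31): heap contents = [31]
push(42): heap contents = [31, 42]
push(44): heap contents = [31, 42, 44]
push(61): heap contents = [31, 42, 44, 61]
pop() → 31: heap contents = [42, 44, 61]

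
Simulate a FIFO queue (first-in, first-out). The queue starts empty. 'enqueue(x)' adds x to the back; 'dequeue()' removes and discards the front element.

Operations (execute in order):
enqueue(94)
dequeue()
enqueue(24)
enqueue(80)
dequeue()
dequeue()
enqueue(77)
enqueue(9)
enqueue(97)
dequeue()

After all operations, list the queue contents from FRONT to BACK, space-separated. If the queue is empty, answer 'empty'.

Answer: 9 97

Derivation:
enqueue(94): [94]
dequeue(): []
enqueue(24): [24]
enqueue(80): [24, 80]
dequeue(): [80]
dequeue(): []
enqueue(77): [77]
enqueue(9): [77, 9]
enqueue(97): [77, 9, 97]
dequeue(): [9, 97]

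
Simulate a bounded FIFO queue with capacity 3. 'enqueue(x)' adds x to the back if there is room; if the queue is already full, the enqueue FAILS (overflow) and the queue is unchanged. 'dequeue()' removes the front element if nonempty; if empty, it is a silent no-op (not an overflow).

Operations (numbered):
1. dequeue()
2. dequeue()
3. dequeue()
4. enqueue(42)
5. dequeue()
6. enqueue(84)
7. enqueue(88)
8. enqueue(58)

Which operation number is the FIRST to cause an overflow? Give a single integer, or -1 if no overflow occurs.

Answer: -1

Derivation:
1. dequeue(): empty, no-op, size=0
2. dequeue(): empty, no-op, size=0
3. dequeue(): empty, no-op, size=0
4. enqueue(42): size=1
5. dequeue(): size=0
6. enqueue(84): size=1
7. enqueue(88): size=2
8. enqueue(58): size=3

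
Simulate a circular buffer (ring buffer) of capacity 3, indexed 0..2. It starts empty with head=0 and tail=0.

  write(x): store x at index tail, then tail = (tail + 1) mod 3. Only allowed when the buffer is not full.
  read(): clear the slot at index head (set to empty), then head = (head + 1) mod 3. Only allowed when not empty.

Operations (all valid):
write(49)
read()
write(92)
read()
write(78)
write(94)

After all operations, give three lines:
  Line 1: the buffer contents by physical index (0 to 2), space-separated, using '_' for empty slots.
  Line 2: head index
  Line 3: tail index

Answer: 94 _ 78
2
1

Derivation:
write(49): buf=[49 _ _], head=0, tail=1, size=1
read(): buf=[_ _ _], head=1, tail=1, size=0
write(92): buf=[_ 92 _], head=1, tail=2, size=1
read(): buf=[_ _ _], head=2, tail=2, size=0
write(78): buf=[_ _ 78], head=2, tail=0, size=1
write(94): buf=[94 _ 78], head=2, tail=1, size=2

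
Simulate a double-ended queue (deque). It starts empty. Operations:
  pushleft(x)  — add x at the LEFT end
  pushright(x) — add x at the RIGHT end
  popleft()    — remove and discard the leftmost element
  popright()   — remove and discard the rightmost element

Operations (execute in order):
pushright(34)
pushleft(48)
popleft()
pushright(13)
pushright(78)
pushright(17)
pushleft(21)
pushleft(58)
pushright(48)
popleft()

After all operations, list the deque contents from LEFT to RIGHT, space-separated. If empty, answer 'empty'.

Answer: 21 34 13 78 17 48

Derivation:
pushright(34): [34]
pushleft(48): [48, 34]
popleft(): [34]
pushright(13): [34, 13]
pushright(78): [34, 13, 78]
pushright(17): [34, 13, 78, 17]
pushleft(21): [21, 34, 13, 78, 17]
pushleft(58): [58, 21, 34, 13, 78, 17]
pushright(48): [58, 21, 34, 13, 78, 17, 48]
popleft(): [21, 34, 13, 78, 17, 48]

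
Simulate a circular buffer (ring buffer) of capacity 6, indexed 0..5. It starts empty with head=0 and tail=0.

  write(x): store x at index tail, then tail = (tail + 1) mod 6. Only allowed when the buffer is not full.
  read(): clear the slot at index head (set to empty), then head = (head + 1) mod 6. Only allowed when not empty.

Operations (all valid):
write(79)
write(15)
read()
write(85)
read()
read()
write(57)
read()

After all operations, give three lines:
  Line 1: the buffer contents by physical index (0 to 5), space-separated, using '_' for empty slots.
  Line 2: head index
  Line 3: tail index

Answer: _ _ _ _ _ _
4
4

Derivation:
write(79): buf=[79 _ _ _ _ _], head=0, tail=1, size=1
write(15): buf=[79 15 _ _ _ _], head=0, tail=2, size=2
read(): buf=[_ 15 _ _ _ _], head=1, tail=2, size=1
write(85): buf=[_ 15 85 _ _ _], head=1, tail=3, size=2
read(): buf=[_ _ 85 _ _ _], head=2, tail=3, size=1
read(): buf=[_ _ _ _ _ _], head=3, tail=3, size=0
write(57): buf=[_ _ _ 57 _ _], head=3, tail=4, size=1
read(): buf=[_ _ _ _ _ _], head=4, tail=4, size=0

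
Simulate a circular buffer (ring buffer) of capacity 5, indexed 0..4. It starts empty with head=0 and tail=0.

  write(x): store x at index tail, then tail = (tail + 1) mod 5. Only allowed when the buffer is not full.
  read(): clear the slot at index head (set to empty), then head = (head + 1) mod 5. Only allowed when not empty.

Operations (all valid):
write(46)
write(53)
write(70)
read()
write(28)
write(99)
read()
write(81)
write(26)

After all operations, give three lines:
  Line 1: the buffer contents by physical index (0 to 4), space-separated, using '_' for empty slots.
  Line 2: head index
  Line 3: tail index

write(46): buf=[46 _ _ _ _], head=0, tail=1, size=1
write(53): buf=[46 53 _ _ _], head=0, tail=2, size=2
write(70): buf=[46 53 70 _ _], head=0, tail=3, size=3
read(): buf=[_ 53 70 _ _], head=1, tail=3, size=2
write(28): buf=[_ 53 70 28 _], head=1, tail=4, size=3
write(99): buf=[_ 53 70 28 99], head=1, tail=0, size=4
read(): buf=[_ _ 70 28 99], head=2, tail=0, size=3
write(81): buf=[81 _ 70 28 99], head=2, tail=1, size=4
write(26): buf=[81 26 70 28 99], head=2, tail=2, size=5

Answer: 81 26 70 28 99
2
2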